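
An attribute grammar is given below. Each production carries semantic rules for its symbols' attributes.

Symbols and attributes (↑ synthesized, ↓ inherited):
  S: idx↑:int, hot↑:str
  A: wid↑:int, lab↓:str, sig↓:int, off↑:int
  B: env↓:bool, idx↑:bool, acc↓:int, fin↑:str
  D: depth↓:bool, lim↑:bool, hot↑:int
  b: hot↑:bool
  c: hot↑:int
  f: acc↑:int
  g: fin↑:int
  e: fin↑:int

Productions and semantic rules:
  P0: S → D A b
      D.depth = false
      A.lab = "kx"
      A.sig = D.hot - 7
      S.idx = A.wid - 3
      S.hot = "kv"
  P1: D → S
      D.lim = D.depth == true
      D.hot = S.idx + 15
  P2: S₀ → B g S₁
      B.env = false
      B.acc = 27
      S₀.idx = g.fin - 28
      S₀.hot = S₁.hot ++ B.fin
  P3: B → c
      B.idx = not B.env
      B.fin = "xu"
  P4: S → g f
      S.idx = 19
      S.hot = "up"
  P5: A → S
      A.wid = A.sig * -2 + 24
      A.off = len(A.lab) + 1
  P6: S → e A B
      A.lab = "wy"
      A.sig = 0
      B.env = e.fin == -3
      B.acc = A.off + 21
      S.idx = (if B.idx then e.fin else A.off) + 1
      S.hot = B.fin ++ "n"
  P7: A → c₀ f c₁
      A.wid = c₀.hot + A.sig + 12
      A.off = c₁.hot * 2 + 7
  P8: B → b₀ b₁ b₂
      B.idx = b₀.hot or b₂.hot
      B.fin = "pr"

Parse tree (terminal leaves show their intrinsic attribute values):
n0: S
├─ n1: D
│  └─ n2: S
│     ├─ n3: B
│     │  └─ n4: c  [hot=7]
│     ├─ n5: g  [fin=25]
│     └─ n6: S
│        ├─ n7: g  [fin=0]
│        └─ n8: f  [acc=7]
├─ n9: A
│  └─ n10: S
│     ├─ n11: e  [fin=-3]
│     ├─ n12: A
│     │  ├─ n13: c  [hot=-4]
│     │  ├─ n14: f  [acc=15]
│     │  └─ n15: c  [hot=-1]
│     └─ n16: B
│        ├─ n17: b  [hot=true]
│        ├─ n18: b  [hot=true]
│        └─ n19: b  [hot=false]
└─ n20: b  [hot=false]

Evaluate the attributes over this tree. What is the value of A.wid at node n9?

1. n1.depth = false  [false]
2. n3.env = false  [false]
3. n3.acc = 27  [27]
4. n4.hot = 7  [terminal]
5. n3.idx = true  [not B.env]
6. n3.fin = "xu"  ["xu"]
7. n5.fin = 25  [terminal]
8. n7.fin = 0  [terminal]
9. n8.acc = 7  [terminal]
10. n6.idx = 19  [19]
11. n6.hot = "up"  ["up"]
12. n2.idx = -3  [g.fin - 28]
13. n2.hot = "upxu"  [S₁.hot ++ B.fin]
14. n1.lim = false  [D.depth == true]
15. n1.hot = 12  [S.idx + 15]
16. n9.lab = "kx"  ["kx"]
17. n9.sig = 5  [D.hot - 7]
18. n11.fin = -3  [terminal]
19. n12.lab = "wy"  ["wy"]
20. n12.sig = 0  [0]
21. n13.hot = -4  [terminal]
22. n14.acc = 15  [terminal]
23. n15.hot = -1  [terminal]
24. n12.wid = 8  [c₀.hot + A.sig + 12]
25. n12.off = 5  [c₁.hot * 2 + 7]
26. n16.env = true  [e.fin == -3]
27. n16.acc = 26  [A.off + 21]
28. n17.hot = true  [terminal]
29. n18.hot = true  [terminal]
30. n19.hot = false  [terminal]
31. n16.idx = true  [b₀.hot or b₂.hot]
32. n16.fin = "pr"  ["pr"]
33. n10.idx = -2  [(if B.idx then e.fin else A.off) + 1]
34. n10.hot = "prn"  [B.fin ++ "n"]
35. n9.wid = 14  [A.sig * -2 + 24]
36. n9.off = 3  [len(A.lab) + 1]
37. n20.hot = false  [terminal]
38. n0.idx = 11  [A.wid - 3]
39. n0.hot = "kv"  ["kv"]

14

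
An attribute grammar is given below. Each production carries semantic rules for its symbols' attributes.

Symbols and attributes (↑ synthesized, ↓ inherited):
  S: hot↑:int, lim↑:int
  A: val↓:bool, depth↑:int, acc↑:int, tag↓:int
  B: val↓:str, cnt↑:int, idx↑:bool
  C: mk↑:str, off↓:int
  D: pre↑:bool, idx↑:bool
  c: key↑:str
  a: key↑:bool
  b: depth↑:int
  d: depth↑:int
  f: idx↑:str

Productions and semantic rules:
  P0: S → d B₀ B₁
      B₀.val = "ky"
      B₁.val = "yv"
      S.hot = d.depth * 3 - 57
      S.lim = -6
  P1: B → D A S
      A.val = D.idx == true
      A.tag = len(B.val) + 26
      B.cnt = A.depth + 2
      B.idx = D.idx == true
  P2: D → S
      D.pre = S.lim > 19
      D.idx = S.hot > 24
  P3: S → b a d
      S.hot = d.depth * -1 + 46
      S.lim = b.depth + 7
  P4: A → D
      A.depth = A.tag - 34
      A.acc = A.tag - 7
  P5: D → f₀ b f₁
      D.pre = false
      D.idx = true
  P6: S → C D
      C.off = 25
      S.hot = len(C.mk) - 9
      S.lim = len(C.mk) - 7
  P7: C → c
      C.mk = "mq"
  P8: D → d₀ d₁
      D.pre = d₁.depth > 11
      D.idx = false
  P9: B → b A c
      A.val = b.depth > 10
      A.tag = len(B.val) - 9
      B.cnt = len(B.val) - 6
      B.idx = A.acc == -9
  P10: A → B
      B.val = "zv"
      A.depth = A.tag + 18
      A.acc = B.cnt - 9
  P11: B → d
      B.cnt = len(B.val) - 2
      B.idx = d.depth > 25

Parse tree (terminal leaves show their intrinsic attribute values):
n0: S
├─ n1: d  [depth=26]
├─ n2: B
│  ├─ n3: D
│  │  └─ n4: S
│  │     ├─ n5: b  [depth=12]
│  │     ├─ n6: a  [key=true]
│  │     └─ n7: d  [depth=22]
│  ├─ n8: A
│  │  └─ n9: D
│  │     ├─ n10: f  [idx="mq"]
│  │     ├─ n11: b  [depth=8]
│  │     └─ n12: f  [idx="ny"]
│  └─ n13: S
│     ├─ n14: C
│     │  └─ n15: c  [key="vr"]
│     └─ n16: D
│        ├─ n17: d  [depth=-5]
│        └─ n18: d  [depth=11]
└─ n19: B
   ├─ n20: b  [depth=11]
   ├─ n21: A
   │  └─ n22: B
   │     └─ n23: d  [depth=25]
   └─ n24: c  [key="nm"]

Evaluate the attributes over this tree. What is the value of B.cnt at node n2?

-4

1. n1.depth = 26  [terminal]
2. n2.val = "ky"  ["ky"]
3. n5.depth = 12  [terminal]
4. n6.key = true  [terminal]
5. n7.depth = 22  [terminal]
6. n4.hot = 24  [d.depth * -1 + 46]
7. n4.lim = 19  [b.depth + 7]
8. n3.pre = false  [S.lim > 19]
9. n3.idx = false  [S.hot > 24]
10. n8.val = false  [D.idx == true]
11. n8.tag = 28  [len(B.val) + 26]
12. n10.idx = "mq"  [terminal]
13. n11.depth = 8  [terminal]
14. n12.idx = "ny"  [terminal]
15. n9.pre = false  [false]
16. n9.idx = true  [true]
17. n8.depth = -6  [A.tag - 34]
18. n8.acc = 21  [A.tag - 7]
19. n14.off = 25  [25]
20. n15.key = "vr"  [terminal]
21. n14.mk = "mq"  ["mq"]
22. n17.depth = -5  [terminal]
23. n18.depth = 11  [terminal]
24. n16.pre = false  [d₁.depth > 11]
25. n16.idx = false  [false]
26. n13.hot = -7  [len(C.mk) - 9]
27. n13.lim = -5  [len(C.mk) - 7]
28. n2.cnt = -4  [A.depth + 2]
29. n2.idx = false  [D.idx == true]
30. n19.val = "yv"  ["yv"]
31. n20.depth = 11  [terminal]
32. n21.val = true  [b.depth > 10]
33. n21.tag = -7  [len(B.val) - 9]
34. n22.val = "zv"  ["zv"]
35. n23.depth = 25  [terminal]
36. n22.cnt = 0  [len(B.val) - 2]
37. n22.idx = false  [d.depth > 25]
38. n21.depth = 11  [A.tag + 18]
39. n21.acc = -9  [B.cnt - 9]
40. n24.key = "nm"  [terminal]
41. n19.cnt = -4  [len(B.val) - 6]
42. n19.idx = true  [A.acc == -9]
43. n0.hot = 21  [d.depth * 3 - 57]
44. n0.lim = -6  [-6]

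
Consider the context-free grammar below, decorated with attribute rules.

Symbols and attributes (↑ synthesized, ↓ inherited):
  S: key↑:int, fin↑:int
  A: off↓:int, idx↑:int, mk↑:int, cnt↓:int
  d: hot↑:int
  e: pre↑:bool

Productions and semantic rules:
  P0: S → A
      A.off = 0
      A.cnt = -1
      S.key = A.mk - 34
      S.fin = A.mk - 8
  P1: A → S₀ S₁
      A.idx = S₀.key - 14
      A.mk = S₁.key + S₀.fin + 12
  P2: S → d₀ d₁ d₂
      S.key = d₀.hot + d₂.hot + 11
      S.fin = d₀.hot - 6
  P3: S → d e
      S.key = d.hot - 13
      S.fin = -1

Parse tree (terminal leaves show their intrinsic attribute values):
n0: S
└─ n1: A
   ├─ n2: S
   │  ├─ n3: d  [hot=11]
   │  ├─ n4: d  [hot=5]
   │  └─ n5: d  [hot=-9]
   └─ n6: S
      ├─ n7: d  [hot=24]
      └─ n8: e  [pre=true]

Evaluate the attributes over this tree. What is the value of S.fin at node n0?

1. n1.off = 0  [0]
2. n1.cnt = -1  [-1]
3. n3.hot = 11  [terminal]
4. n4.hot = 5  [terminal]
5. n5.hot = -9  [terminal]
6. n2.key = 13  [d₀.hot + d₂.hot + 11]
7. n2.fin = 5  [d₀.hot - 6]
8. n7.hot = 24  [terminal]
9. n8.pre = true  [terminal]
10. n6.key = 11  [d.hot - 13]
11. n6.fin = -1  [-1]
12. n1.idx = -1  [S₀.key - 14]
13. n1.mk = 28  [S₁.key + S₀.fin + 12]
14. n0.key = -6  [A.mk - 34]
15. n0.fin = 20  [A.mk - 8]

20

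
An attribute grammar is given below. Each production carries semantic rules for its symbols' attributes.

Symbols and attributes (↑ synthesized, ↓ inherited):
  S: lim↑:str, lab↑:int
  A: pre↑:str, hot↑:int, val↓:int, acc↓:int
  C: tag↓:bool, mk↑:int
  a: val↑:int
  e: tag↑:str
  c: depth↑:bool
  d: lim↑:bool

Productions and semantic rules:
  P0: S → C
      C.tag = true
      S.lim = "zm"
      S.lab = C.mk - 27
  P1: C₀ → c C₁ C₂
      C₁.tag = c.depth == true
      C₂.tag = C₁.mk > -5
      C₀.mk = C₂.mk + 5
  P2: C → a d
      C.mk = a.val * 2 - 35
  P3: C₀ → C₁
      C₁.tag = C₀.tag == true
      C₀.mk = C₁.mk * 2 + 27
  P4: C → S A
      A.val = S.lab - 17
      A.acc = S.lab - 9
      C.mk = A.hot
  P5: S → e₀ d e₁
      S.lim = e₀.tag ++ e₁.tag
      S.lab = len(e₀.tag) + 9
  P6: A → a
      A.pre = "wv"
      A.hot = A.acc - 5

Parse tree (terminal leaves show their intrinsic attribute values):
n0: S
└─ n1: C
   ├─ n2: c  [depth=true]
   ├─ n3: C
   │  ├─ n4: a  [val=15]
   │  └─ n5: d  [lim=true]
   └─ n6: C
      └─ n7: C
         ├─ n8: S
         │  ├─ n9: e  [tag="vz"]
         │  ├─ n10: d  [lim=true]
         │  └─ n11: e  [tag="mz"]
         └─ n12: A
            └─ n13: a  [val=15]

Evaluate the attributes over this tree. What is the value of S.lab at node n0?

1. n1.tag = true  [true]
2. n2.depth = true  [terminal]
3. n3.tag = true  [c.depth == true]
4. n4.val = 15  [terminal]
5. n5.lim = true  [terminal]
6. n3.mk = -5  [a.val * 2 - 35]
7. n6.tag = false  [C₁.mk > -5]
8. n7.tag = false  [C₀.tag == true]
9. n9.tag = "vz"  [terminal]
10. n10.lim = true  [terminal]
11. n11.tag = "mz"  [terminal]
12. n8.lim = "vzmz"  [e₀.tag ++ e₁.tag]
13. n8.lab = 11  [len(e₀.tag) + 9]
14. n12.val = -6  [S.lab - 17]
15. n12.acc = 2  [S.lab - 9]
16. n13.val = 15  [terminal]
17. n12.pre = "wv"  ["wv"]
18. n12.hot = -3  [A.acc - 5]
19. n7.mk = -3  [A.hot]
20. n6.mk = 21  [C₁.mk * 2 + 27]
21. n1.mk = 26  [C₂.mk + 5]
22. n0.lim = "zm"  ["zm"]
23. n0.lab = -1  [C.mk - 27]

-1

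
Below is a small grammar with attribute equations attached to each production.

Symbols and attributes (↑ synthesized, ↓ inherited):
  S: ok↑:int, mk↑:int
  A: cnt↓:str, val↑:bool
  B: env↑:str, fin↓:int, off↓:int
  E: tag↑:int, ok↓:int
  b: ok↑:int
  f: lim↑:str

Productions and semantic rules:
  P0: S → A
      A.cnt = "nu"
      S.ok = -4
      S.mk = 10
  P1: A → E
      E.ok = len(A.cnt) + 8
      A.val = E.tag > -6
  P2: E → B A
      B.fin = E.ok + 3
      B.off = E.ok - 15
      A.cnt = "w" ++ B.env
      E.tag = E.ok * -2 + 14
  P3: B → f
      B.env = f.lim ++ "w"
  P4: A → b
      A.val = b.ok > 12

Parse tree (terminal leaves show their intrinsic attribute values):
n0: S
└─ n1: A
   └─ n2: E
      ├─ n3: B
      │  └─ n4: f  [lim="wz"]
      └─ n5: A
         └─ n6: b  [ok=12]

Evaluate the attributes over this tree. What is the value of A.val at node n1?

1. n1.cnt = "nu"  ["nu"]
2. n2.ok = 10  [len(A.cnt) + 8]
3. n3.fin = 13  [E.ok + 3]
4. n3.off = -5  [E.ok - 15]
5. n4.lim = "wz"  [terminal]
6. n3.env = "wzw"  [f.lim ++ "w"]
7. n5.cnt = "wwzw"  ["w" ++ B.env]
8. n6.ok = 12  [terminal]
9. n5.val = false  [b.ok > 12]
10. n2.tag = -6  [E.ok * -2 + 14]
11. n1.val = false  [E.tag > -6]
12. n0.ok = -4  [-4]
13. n0.mk = 10  [10]

false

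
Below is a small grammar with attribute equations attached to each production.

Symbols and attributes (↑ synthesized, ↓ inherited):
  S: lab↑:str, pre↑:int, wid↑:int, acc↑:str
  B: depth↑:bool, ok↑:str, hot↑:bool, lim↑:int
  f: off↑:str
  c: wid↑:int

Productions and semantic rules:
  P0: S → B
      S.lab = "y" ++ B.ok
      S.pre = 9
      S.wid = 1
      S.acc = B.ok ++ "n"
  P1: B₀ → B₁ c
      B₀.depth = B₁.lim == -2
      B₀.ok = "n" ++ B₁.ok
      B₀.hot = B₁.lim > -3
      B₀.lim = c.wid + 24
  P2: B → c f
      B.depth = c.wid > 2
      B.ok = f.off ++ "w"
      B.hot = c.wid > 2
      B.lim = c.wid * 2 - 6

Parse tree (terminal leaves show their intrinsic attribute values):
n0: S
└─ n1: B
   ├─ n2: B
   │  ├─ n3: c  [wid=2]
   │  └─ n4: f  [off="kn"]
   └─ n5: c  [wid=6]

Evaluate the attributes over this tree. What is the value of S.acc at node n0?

"nknwn"

1. n3.wid = 2  [terminal]
2. n4.off = "kn"  [terminal]
3. n2.depth = false  [c.wid > 2]
4. n2.ok = "knw"  [f.off ++ "w"]
5. n2.hot = false  [c.wid > 2]
6. n2.lim = -2  [c.wid * 2 - 6]
7. n5.wid = 6  [terminal]
8. n1.depth = true  [B₁.lim == -2]
9. n1.ok = "nknw"  ["n" ++ B₁.ok]
10. n1.hot = true  [B₁.lim > -3]
11. n1.lim = 30  [c.wid + 24]
12. n0.lab = "ynknw"  ["y" ++ B.ok]
13. n0.pre = 9  [9]
14. n0.wid = 1  [1]
15. n0.acc = "nknwn"  [B.ok ++ "n"]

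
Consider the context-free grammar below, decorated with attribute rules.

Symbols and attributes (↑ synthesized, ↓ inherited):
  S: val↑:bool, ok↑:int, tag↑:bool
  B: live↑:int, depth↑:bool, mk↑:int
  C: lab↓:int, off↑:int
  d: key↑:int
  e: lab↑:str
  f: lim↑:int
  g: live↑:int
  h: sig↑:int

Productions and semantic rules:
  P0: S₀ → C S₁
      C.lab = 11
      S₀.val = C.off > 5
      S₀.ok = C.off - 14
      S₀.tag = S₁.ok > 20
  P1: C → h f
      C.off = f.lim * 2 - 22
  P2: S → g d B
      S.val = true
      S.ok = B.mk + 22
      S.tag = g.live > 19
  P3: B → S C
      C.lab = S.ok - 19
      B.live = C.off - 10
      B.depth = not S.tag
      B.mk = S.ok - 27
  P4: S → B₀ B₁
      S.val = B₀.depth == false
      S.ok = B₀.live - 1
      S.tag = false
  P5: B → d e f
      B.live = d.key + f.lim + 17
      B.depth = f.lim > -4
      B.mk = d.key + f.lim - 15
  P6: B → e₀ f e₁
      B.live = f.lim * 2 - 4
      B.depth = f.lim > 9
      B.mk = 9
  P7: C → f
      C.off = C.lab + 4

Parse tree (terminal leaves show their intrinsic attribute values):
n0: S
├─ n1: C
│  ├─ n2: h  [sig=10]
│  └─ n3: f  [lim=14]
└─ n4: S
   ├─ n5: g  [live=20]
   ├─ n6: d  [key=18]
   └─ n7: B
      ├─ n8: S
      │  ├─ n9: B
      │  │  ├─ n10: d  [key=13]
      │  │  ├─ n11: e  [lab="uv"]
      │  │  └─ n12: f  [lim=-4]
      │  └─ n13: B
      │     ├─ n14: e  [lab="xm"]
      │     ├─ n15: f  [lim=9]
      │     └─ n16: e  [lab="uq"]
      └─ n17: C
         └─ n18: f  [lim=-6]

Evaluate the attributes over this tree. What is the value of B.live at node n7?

1. n1.lab = 11  [11]
2. n2.sig = 10  [terminal]
3. n3.lim = 14  [terminal]
4. n1.off = 6  [f.lim * 2 - 22]
5. n5.live = 20  [terminal]
6. n6.key = 18  [terminal]
7. n10.key = 13  [terminal]
8. n11.lab = "uv"  [terminal]
9. n12.lim = -4  [terminal]
10. n9.live = 26  [d.key + f.lim + 17]
11. n9.depth = false  [f.lim > -4]
12. n9.mk = -6  [d.key + f.lim - 15]
13. n14.lab = "xm"  [terminal]
14. n15.lim = 9  [terminal]
15. n16.lab = "uq"  [terminal]
16. n13.live = 14  [f.lim * 2 - 4]
17. n13.depth = false  [f.lim > 9]
18. n13.mk = 9  [9]
19. n8.val = true  [B₀.depth == false]
20. n8.ok = 25  [B₀.live - 1]
21. n8.tag = false  [false]
22. n17.lab = 6  [S.ok - 19]
23. n18.lim = -6  [terminal]
24. n17.off = 10  [C.lab + 4]
25. n7.live = 0  [C.off - 10]
26. n7.depth = true  [not S.tag]
27. n7.mk = -2  [S.ok - 27]
28. n4.val = true  [true]
29. n4.ok = 20  [B.mk + 22]
30. n4.tag = true  [g.live > 19]
31. n0.val = true  [C.off > 5]
32. n0.ok = -8  [C.off - 14]
33. n0.tag = false  [S₁.ok > 20]

0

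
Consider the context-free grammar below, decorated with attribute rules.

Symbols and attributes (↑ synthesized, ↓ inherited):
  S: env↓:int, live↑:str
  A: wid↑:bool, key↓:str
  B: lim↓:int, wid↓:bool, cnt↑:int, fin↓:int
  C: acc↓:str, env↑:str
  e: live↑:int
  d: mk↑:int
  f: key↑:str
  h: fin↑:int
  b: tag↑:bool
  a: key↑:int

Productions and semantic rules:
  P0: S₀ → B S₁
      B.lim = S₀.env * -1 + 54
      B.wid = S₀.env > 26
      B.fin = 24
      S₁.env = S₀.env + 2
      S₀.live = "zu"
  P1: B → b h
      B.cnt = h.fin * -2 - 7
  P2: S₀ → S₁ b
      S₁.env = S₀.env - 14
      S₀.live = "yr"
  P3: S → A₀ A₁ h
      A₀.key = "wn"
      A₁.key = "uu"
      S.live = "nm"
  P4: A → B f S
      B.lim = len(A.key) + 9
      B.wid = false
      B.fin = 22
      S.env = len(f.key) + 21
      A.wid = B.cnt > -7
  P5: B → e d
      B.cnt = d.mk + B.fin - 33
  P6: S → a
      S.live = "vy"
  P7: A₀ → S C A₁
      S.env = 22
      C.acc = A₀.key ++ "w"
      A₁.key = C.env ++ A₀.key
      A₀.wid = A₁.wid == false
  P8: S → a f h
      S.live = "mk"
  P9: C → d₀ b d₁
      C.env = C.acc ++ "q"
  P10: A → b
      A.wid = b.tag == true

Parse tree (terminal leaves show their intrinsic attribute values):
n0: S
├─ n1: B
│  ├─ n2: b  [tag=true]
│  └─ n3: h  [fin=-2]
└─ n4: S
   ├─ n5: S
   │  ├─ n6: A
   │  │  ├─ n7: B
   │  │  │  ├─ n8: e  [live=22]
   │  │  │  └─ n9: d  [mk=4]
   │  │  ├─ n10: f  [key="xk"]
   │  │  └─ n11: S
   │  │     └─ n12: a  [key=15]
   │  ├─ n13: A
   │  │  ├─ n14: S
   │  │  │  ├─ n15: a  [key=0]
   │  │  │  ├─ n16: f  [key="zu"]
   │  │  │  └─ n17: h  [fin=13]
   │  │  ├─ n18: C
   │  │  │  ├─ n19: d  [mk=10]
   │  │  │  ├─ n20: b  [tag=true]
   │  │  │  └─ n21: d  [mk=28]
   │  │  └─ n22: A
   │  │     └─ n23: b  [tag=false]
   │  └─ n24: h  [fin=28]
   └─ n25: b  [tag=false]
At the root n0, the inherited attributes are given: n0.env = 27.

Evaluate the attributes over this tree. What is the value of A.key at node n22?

"uuwquu"

1. n0.env = 27  [given at root]
2. n1.lim = 27  [S₀.env * -1 + 54]
3. n1.wid = true  [S₀.env > 26]
4. n1.fin = 24  [24]
5. n2.tag = true  [terminal]
6. n3.fin = -2  [terminal]
7. n1.cnt = -3  [h.fin * -2 - 7]
8. n4.env = 29  [S₀.env + 2]
9. n5.env = 15  [S₀.env - 14]
10. n6.key = "wn"  ["wn"]
11. n7.lim = 11  [len(A.key) + 9]
12. n7.wid = false  [false]
13. n7.fin = 22  [22]
14. n8.live = 22  [terminal]
15. n9.mk = 4  [terminal]
16. n7.cnt = -7  [d.mk + B.fin - 33]
17. n10.key = "xk"  [terminal]
18. n11.env = 23  [len(f.key) + 21]
19. n12.key = 15  [terminal]
20. n11.live = "vy"  ["vy"]
21. n6.wid = false  [B.cnt > -7]
22. n13.key = "uu"  ["uu"]
23. n14.env = 22  [22]
24. n15.key = 0  [terminal]
25. n16.key = "zu"  [terminal]
26. n17.fin = 13  [terminal]
27. n14.live = "mk"  ["mk"]
28. n18.acc = "uuw"  [A₀.key ++ "w"]
29. n19.mk = 10  [terminal]
30. n20.tag = true  [terminal]
31. n21.mk = 28  [terminal]
32. n18.env = "uuwq"  [C.acc ++ "q"]
33. n22.key = "uuwquu"  [C.env ++ A₀.key]
34. n23.tag = false  [terminal]
35. n22.wid = false  [b.tag == true]
36. n13.wid = true  [A₁.wid == false]
37. n24.fin = 28  [terminal]
38. n5.live = "nm"  ["nm"]
39. n25.tag = false  [terminal]
40. n4.live = "yr"  ["yr"]
41. n0.live = "zu"  ["zu"]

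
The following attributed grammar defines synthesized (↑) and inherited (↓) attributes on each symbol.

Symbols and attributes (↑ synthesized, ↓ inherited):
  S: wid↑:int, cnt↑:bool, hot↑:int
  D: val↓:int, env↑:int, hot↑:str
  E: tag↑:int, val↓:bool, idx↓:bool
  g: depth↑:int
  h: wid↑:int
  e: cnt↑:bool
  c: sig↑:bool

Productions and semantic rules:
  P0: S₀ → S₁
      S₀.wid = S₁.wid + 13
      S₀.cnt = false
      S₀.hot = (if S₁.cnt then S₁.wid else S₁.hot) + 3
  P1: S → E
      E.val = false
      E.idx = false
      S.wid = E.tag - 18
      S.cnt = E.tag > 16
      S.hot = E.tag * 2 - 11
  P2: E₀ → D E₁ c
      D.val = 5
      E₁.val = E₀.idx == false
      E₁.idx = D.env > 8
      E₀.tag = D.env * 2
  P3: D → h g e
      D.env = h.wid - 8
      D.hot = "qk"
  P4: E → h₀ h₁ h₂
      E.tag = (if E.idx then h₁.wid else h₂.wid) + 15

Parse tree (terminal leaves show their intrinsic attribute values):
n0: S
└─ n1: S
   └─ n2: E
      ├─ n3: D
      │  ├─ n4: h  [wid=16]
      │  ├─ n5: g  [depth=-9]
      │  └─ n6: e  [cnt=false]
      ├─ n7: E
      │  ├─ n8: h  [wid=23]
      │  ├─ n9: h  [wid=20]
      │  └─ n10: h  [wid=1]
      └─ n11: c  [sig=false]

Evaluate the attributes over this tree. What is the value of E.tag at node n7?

16

1. n2.val = false  [false]
2. n2.idx = false  [false]
3. n3.val = 5  [5]
4. n4.wid = 16  [terminal]
5. n5.depth = -9  [terminal]
6. n6.cnt = false  [terminal]
7. n3.env = 8  [h.wid - 8]
8. n3.hot = "qk"  ["qk"]
9. n7.val = true  [E₀.idx == false]
10. n7.idx = false  [D.env > 8]
11. n8.wid = 23  [terminal]
12. n9.wid = 20  [terminal]
13. n10.wid = 1  [terminal]
14. n7.tag = 16  [(if E.idx then h₁.wid else h₂.wid) + 15]
15. n11.sig = false  [terminal]
16. n2.tag = 16  [D.env * 2]
17. n1.wid = -2  [E.tag - 18]
18. n1.cnt = false  [E.tag > 16]
19. n1.hot = 21  [E.tag * 2 - 11]
20. n0.wid = 11  [S₁.wid + 13]
21. n0.cnt = false  [false]
22. n0.hot = 24  [(if S₁.cnt then S₁.wid else S₁.hot) + 3]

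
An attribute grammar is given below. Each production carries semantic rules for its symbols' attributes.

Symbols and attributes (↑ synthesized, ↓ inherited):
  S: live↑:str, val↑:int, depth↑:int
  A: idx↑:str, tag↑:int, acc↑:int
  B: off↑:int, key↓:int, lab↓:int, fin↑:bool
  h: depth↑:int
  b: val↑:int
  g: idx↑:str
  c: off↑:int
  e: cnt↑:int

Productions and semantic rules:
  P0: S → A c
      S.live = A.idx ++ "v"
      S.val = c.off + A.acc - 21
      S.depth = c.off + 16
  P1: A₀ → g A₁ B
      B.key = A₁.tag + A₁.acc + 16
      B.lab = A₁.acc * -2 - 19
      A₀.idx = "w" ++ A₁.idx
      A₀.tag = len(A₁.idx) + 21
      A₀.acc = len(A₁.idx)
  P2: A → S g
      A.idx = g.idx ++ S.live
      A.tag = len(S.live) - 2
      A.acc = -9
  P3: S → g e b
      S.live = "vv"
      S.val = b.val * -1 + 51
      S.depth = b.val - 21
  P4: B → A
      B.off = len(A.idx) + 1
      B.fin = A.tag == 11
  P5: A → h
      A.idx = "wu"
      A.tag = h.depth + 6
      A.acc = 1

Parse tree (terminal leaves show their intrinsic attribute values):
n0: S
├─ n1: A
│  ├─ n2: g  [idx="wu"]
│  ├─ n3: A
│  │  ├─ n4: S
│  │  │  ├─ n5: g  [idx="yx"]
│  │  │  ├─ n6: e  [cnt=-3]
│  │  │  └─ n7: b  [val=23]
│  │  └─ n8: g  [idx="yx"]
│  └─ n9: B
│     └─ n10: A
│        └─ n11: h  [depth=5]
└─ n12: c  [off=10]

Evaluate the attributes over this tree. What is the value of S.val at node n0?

1. n2.idx = "wu"  [terminal]
2. n5.idx = "yx"  [terminal]
3. n6.cnt = -3  [terminal]
4. n7.val = 23  [terminal]
5. n4.live = "vv"  ["vv"]
6. n4.val = 28  [b.val * -1 + 51]
7. n4.depth = 2  [b.val - 21]
8. n8.idx = "yx"  [terminal]
9. n3.idx = "yxvv"  [g.idx ++ S.live]
10. n3.tag = 0  [len(S.live) - 2]
11. n3.acc = -9  [-9]
12. n9.key = 7  [A₁.tag + A₁.acc + 16]
13. n9.lab = -1  [A₁.acc * -2 - 19]
14. n11.depth = 5  [terminal]
15. n10.idx = "wu"  ["wu"]
16. n10.tag = 11  [h.depth + 6]
17. n10.acc = 1  [1]
18. n9.off = 3  [len(A.idx) + 1]
19. n9.fin = true  [A.tag == 11]
20. n1.idx = "wyxvv"  ["w" ++ A₁.idx]
21. n1.tag = 25  [len(A₁.idx) + 21]
22. n1.acc = 4  [len(A₁.idx)]
23. n12.off = 10  [terminal]
24. n0.live = "wyxvvv"  [A.idx ++ "v"]
25. n0.val = -7  [c.off + A.acc - 21]
26. n0.depth = 26  [c.off + 16]

-7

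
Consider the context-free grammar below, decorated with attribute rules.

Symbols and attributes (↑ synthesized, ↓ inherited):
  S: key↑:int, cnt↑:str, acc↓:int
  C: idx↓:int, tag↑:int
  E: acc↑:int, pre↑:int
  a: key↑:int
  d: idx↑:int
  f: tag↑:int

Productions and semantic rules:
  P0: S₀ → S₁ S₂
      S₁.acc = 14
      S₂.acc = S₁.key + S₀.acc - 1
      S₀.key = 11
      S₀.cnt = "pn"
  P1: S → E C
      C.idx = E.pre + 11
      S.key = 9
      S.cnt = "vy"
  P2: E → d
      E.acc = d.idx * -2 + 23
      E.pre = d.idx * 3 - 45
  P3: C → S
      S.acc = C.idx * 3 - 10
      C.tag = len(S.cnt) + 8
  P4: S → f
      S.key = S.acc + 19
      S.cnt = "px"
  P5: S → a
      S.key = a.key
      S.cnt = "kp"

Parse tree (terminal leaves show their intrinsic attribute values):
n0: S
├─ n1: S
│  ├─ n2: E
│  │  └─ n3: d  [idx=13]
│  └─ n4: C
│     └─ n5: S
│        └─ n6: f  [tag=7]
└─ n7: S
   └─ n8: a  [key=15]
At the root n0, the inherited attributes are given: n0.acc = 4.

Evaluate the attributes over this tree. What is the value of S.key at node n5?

24

1. n0.acc = 4  [given at root]
2. n1.acc = 14  [14]
3. n3.idx = 13  [terminal]
4. n2.acc = -3  [d.idx * -2 + 23]
5. n2.pre = -6  [d.idx * 3 - 45]
6. n4.idx = 5  [E.pre + 11]
7. n5.acc = 5  [C.idx * 3 - 10]
8. n6.tag = 7  [terminal]
9. n5.key = 24  [S.acc + 19]
10. n5.cnt = "px"  ["px"]
11. n4.tag = 10  [len(S.cnt) + 8]
12. n1.key = 9  [9]
13. n1.cnt = "vy"  ["vy"]
14. n7.acc = 12  [S₁.key + S₀.acc - 1]
15. n8.key = 15  [terminal]
16. n7.key = 15  [a.key]
17. n7.cnt = "kp"  ["kp"]
18. n0.key = 11  [11]
19. n0.cnt = "pn"  ["pn"]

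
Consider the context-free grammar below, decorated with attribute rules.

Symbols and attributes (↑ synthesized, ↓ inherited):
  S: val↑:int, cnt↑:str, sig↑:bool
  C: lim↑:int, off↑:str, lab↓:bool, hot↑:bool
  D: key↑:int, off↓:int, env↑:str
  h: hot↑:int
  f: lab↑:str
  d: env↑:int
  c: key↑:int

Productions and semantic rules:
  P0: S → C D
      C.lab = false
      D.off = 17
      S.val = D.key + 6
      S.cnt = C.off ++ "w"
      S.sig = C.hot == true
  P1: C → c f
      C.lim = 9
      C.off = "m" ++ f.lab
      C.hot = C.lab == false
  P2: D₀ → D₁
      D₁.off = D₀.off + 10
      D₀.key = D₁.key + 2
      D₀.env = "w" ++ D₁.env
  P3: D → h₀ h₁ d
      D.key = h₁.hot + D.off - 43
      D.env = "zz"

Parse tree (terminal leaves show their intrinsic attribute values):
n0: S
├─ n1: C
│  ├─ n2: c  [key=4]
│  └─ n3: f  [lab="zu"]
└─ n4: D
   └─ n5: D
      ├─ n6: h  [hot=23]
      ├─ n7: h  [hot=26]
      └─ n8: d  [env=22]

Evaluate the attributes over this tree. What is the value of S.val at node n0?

18

1. n1.lab = false  [false]
2. n2.key = 4  [terminal]
3. n3.lab = "zu"  [terminal]
4. n1.lim = 9  [9]
5. n1.off = "mzu"  ["m" ++ f.lab]
6. n1.hot = true  [C.lab == false]
7. n4.off = 17  [17]
8. n5.off = 27  [D₀.off + 10]
9. n6.hot = 23  [terminal]
10. n7.hot = 26  [terminal]
11. n8.env = 22  [terminal]
12. n5.key = 10  [h₁.hot + D.off - 43]
13. n5.env = "zz"  ["zz"]
14. n4.key = 12  [D₁.key + 2]
15. n4.env = "wzz"  ["w" ++ D₁.env]
16. n0.val = 18  [D.key + 6]
17. n0.cnt = "mzuw"  [C.off ++ "w"]
18. n0.sig = true  [C.hot == true]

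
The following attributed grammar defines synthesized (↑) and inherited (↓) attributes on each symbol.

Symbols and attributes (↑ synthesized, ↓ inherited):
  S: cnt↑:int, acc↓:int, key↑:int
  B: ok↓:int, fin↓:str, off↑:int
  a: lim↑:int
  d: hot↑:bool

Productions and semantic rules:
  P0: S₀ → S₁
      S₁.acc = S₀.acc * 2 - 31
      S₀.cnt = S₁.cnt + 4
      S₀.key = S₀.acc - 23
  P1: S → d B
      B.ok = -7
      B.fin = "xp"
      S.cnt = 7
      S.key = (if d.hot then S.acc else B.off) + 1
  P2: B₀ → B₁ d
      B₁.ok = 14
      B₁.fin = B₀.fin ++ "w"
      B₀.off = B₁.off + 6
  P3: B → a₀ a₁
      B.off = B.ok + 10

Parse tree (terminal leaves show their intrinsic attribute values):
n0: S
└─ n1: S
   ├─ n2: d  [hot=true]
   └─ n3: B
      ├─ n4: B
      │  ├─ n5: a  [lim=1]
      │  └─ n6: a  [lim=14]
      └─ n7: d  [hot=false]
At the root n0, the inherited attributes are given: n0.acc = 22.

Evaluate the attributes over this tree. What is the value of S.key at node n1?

14

1. n0.acc = 22  [given at root]
2. n1.acc = 13  [S₀.acc * 2 - 31]
3. n2.hot = true  [terminal]
4. n3.ok = -7  [-7]
5. n3.fin = "xp"  ["xp"]
6. n4.ok = 14  [14]
7. n4.fin = "xpw"  [B₀.fin ++ "w"]
8. n5.lim = 1  [terminal]
9. n6.lim = 14  [terminal]
10. n4.off = 24  [B.ok + 10]
11. n7.hot = false  [terminal]
12. n3.off = 30  [B₁.off + 6]
13. n1.cnt = 7  [7]
14. n1.key = 14  [(if d.hot then S.acc else B.off) + 1]
15. n0.cnt = 11  [S₁.cnt + 4]
16. n0.key = -1  [S₀.acc - 23]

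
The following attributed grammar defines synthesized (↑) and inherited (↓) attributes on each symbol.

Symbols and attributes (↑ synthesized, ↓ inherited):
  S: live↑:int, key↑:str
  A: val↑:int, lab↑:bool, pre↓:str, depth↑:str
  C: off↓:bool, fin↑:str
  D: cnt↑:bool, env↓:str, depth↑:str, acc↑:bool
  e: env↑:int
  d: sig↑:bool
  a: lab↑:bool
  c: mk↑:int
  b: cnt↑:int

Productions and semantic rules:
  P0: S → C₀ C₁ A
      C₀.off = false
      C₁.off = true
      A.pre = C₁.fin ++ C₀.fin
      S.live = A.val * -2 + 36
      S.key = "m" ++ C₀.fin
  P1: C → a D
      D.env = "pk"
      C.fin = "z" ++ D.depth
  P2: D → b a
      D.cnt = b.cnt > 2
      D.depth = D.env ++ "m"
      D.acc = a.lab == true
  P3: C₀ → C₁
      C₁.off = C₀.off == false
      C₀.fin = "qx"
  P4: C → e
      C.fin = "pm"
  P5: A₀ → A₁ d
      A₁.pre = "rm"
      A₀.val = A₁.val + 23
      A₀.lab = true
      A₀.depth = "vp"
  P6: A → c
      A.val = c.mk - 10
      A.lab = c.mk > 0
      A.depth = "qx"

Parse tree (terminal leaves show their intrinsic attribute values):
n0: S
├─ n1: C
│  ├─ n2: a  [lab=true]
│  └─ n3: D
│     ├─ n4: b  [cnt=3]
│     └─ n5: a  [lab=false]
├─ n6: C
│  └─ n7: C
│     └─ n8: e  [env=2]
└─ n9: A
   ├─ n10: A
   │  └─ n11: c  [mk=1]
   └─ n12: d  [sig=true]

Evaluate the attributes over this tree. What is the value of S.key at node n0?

1. n1.off = false  [false]
2. n2.lab = true  [terminal]
3. n3.env = "pk"  ["pk"]
4. n4.cnt = 3  [terminal]
5. n5.lab = false  [terminal]
6. n3.cnt = true  [b.cnt > 2]
7. n3.depth = "pkm"  [D.env ++ "m"]
8. n3.acc = false  [a.lab == true]
9. n1.fin = "zpkm"  ["z" ++ D.depth]
10. n6.off = true  [true]
11. n7.off = false  [C₀.off == false]
12. n8.env = 2  [terminal]
13. n7.fin = "pm"  ["pm"]
14. n6.fin = "qx"  ["qx"]
15. n9.pre = "qxzpkm"  [C₁.fin ++ C₀.fin]
16. n10.pre = "rm"  ["rm"]
17. n11.mk = 1  [terminal]
18. n10.val = -9  [c.mk - 10]
19. n10.lab = true  [c.mk > 0]
20. n10.depth = "qx"  ["qx"]
21. n12.sig = true  [terminal]
22. n9.val = 14  [A₁.val + 23]
23. n9.lab = true  [true]
24. n9.depth = "vp"  ["vp"]
25. n0.live = 8  [A.val * -2 + 36]
26. n0.key = "mzpkm"  ["m" ++ C₀.fin]

"mzpkm"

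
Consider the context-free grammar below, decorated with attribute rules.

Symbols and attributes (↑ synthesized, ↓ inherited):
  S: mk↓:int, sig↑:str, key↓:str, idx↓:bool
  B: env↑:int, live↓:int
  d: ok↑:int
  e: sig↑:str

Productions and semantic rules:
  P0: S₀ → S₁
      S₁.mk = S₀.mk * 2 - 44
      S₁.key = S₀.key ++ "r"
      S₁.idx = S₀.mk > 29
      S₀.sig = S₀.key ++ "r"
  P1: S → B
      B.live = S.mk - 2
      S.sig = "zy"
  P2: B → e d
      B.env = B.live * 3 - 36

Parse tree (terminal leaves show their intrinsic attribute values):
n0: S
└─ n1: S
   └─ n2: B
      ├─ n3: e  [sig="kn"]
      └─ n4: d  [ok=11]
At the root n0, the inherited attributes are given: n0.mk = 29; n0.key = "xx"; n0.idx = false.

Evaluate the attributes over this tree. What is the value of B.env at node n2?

1. n0.mk = 29  [given at root]
2. n0.key = "xx"  [given at root]
3. n0.idx = false  [given at root]
4. n1.mk = 14  [S₀.mk * 2 - 44]
5. n1.key = "xxr"  [S₀.key ++ "r"]
6. n1.idx = false  [S₀.mk > 29]
7. n2.live = 12  [S.mk - 2]
8. n3.sig = "kn"  [terminal]
9. n4.ok = 11  [terminal]
10. n2.env = 0  [B.live * 3 - 36]
11. n1.sig = "zy"  ["zy"]
12. n0.sig = "xxr"  [S₀.key ++ "r"]

0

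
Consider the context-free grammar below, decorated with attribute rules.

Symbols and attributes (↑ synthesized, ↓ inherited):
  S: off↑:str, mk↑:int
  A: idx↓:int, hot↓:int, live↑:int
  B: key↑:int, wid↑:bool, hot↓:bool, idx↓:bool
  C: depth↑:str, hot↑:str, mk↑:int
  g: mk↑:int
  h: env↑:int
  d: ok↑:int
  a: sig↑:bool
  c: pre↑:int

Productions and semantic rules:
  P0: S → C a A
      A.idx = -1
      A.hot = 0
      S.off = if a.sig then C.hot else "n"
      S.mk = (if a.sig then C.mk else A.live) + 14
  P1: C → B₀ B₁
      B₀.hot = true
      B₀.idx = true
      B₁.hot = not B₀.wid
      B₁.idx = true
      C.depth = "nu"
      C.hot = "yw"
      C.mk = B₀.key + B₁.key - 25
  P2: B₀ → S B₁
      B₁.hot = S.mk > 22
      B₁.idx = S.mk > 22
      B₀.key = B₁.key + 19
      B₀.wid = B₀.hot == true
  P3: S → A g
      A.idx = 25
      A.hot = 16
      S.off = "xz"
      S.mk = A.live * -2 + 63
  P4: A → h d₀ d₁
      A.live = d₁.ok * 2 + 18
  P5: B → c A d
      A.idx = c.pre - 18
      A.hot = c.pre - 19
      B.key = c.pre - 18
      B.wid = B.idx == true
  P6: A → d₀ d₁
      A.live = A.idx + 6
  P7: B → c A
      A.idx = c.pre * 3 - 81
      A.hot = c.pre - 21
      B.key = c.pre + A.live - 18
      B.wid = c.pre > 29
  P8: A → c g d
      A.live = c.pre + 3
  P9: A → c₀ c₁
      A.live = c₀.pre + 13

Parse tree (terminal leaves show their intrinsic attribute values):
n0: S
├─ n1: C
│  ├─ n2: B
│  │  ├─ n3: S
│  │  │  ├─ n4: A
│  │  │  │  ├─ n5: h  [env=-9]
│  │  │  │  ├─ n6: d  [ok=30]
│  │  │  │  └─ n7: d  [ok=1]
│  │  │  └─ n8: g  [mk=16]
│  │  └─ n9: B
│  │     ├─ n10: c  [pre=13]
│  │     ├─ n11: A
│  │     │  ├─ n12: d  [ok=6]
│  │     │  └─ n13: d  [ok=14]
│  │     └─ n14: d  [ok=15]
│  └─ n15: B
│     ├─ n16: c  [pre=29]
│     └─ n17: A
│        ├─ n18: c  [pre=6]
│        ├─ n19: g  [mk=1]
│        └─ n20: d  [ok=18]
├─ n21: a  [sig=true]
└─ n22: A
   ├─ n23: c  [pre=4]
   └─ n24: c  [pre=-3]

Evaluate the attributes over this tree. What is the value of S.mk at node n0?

1. n2.hot = true  [true]
2. n2.idx = true  [true]
3. n4.idx = 25  [25]
4. n4.hot = 16  [16]
5. n5.env = -9  [terminal]
6. n6.ok = 30  [terminal]
7. n7.ok = 1  [terminal]
8. n4.live = 20  [d₁.ok * 2 + 18]
9. n8.mk = 16  [terminal]
10. n3.off = "xz"  ["xz"]
11. n3.mk = 23  [A.live * -2 + 63]
12. n9.hot = true  [S.mk > 22]
13. n9.idx = true  [S.mk > 22]
14. n10.pre = 13  [terminal]
15. n11.idx = -5  [c.pre - 18]
16. n11.hot = -6  [c.pre - 19]
17. n12.ok = 6  [terminal]
18. n13.ok = 14  [terminal]
19. n11.live = 1  [A.idx + 6]
20. n14.ok = 15  [terminal]
21. n9.key = -5  [c.pre - 18]
22. n9.wid = true  [B.idx == true]
23. n2.key = 14  [B₁.key + 19]
24. n2.wid = true  [B₀.hot == true]
25. n15.hot = false  [not B₀.wid]
26. n15.idx = true  [true]
27. n16.pre = 29  [terminal]
28. n17.idx = 6  [c.pre * 3 - 81]
29. n17.hot = 8  [c.pre - 21]
30. n18.pre = 6  [terminal]
31. n19.mk = 1  [terminal]
32. n20.ok = 18  [terminal]
33. n17.live = 9  [c.pre + 3]
34. n15.key = 20  [c.pre + A.live - 18]
35. n15.wid = false  [c.pre > 29]
36. n1.depth = "nu"  ["nu"]
37. n1.hot = "yw"  ["yw"]
38. n1.mk = 9  [B₀.key + B₁.key - 25]
39. n21.sig = true  [terminal]
40. n22.idx = -1  [-1]
41. n22.hot = 0  [0]
42. n23.pre = 4  [terminal]
43. n24.pre = -3  [terminal]
44. n22.live = 17  [c₀.pre + 13]
45. n0.off = "yw"  [if a.sig then C.hot else "n"]
46. n0.mk = 23  [(if a.sig then C.mk else A.live) + 14]

23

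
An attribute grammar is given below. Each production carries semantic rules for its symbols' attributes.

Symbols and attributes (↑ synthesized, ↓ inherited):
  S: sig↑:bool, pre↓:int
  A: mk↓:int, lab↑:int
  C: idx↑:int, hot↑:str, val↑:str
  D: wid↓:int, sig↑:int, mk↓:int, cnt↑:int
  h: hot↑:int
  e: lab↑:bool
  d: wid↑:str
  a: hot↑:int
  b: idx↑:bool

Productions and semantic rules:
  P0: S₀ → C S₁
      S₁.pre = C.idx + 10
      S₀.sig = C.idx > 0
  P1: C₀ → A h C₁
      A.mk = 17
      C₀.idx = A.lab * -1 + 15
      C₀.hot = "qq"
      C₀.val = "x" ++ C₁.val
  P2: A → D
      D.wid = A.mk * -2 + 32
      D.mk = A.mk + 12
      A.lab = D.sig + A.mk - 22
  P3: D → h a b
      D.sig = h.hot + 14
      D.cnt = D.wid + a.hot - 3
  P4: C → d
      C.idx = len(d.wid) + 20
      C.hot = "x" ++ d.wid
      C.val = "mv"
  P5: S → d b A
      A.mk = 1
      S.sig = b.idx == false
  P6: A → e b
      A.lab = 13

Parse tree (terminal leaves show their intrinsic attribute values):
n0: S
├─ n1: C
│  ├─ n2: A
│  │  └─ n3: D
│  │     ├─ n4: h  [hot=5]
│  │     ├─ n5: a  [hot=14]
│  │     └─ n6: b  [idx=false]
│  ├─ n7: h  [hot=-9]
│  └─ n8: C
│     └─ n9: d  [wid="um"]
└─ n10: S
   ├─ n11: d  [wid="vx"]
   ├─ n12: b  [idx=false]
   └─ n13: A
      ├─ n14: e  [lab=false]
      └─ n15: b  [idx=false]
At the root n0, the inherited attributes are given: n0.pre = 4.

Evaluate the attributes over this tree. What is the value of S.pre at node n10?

1. n0.pre = 4  [given at root]
2. n2.mk = 17  [17]
3. n3.wid = -2  [A.mk * -2 + 32]
4. n3.mk = 29  [A.mk + 12]
5. n4.hot = 5  [terminal]
6. n5.hot = 14  [terminal]
7. n6.idx = false  [terminal]
8. n3.sig = 19  [h.hot + 14]
9. n3.cnt = 9  [D.wid + a.hot - 3]
10. n2.lab = 14  [D.sig + A.mk - 22]
11. n7.hot = -9  [terminal]
12. n9.wid = "um"  [terminal]
13. n8.idx = 22  [len(d.wid) + 20]
14. n8.hot = "xum"  ["x" ++ d.wid]
15. n8.val = "mv"  ["mv"]
16. n1.idx = 1  [A.lab * -1 + 15]
17. n1.hot = "qq"  ["qq"]
18. n1.val = "xmv"  ["x" ++ C₁.val]
19. n10.pre = 11  [C.idx + 10]
20. n11.wid = "vx"  [terminal]
21. n12.idx = false  [terminal]
22. n13.mk = 1  [1]
23. n14.lab = false  [terminal]
24. n15.idx = false  [terminal]
25. n13.lab = 13  [13]
26. n10.sig = true  [b.idx == false]
27. n0.sig = true  [C.idx > 0]

11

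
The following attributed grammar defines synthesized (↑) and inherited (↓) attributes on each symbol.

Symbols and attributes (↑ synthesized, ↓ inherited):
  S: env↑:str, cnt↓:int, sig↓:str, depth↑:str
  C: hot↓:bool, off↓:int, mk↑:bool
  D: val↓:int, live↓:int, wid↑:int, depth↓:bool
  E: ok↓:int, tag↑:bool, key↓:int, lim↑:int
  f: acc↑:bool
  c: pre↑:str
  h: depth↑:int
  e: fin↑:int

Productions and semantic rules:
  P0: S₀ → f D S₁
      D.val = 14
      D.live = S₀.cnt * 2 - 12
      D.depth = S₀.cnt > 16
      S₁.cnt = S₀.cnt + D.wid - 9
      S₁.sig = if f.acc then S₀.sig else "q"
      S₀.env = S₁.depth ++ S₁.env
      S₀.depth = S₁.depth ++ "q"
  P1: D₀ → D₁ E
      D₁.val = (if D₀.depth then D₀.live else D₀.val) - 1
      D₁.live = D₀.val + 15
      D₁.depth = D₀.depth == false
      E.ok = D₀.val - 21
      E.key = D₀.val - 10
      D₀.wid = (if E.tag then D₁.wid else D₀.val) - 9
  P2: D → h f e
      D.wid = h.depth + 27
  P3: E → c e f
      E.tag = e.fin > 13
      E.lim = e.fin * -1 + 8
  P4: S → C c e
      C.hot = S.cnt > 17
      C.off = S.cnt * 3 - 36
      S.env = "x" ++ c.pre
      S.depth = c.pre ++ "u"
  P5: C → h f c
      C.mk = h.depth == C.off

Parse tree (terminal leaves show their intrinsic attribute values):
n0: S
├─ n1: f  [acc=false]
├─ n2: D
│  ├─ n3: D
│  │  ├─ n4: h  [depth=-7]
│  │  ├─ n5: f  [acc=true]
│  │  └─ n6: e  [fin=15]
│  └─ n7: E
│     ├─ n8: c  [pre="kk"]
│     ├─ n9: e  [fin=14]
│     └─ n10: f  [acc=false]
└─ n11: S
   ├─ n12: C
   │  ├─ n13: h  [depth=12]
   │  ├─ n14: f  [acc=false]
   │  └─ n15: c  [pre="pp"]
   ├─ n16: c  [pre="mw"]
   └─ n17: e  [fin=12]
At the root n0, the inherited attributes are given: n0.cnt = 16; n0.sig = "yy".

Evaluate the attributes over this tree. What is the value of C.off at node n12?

1. n0.cnt = 16  [given at root]
2. n0.sig = "yy"  [given at root]
3. n1.acc = false  [terminal]
4. n2.val = 14  [14]
5. n2.live = 20  [S₀.cnt * 2 - 12]
6. n2.depth = false  [S₀.cnt > 16]
7. n3.val = 13  [(if D₀.depth then D₀.live else D₀.val) - 1]
8. n3.live = 29  [D₀.val + 15]
9. n3.depth = true  [D₀.depth == false]
10. n4.depth = -7  [terminal]
11. n5.acc = true  [terminal]
12. n6.fin = 15  [terminal]
13. n3.wid = 20  [h.depth + 27]
14. n7.ok = -7  [D₀.val - 21]
15. n7.key = 4  [D₀.val - 10]
16. n8.pre = "kk"  [terminal]
17. n9.fin = 14  [terminal]
18. n10.acc = false  [terminal]
19. n7.tag = true  [e.fin > 13]
20. n7.lim = -6  [e.fin * -1 + 8]
21. n2.wid = 11  [(if E.tag then D₁.wid else D₀.val) - 9]
22. n11.cnt = 18  [S₀.cnt + D.wid - 9]
23. n11.sig = "q"  [if f.acc then S₀.sig else "q"]
24. n12.hot = true  [S.cnt > 17]
25. n12.off = 18  [S.cnt * 3 - 36]
26. n13.depth = 12  [terminal]
27. n14.acc = false  [terminal]
28. n15.pre = "pp"  [terminal]
29. n12.mk = false  [h.depth == C.off]
30. n16.pre = "mw"  [terminal]
31. n17.fin = 12  [terminal]
32. n11.env = "xmw"  ["x" ++ c.pre]
33. n11.depth = "mwu"  [c.pre ++ "u"]
34. n0.env = "mwuxmw"  [S₁.depth ++ S₁.env]
35. n0.depth = "mwuq"  [S₁.depth ++ "q"]

18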